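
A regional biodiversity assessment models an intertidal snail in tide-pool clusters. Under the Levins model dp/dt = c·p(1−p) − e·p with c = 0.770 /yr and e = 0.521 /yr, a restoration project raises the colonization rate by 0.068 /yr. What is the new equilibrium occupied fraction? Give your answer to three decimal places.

0.378

Before: p* = 1 − 0.521/0.770 = 0.3234.
After the change, c = 0.838, e = 0.521, so p* = 1 − 0.521/0.838 = 0.3783.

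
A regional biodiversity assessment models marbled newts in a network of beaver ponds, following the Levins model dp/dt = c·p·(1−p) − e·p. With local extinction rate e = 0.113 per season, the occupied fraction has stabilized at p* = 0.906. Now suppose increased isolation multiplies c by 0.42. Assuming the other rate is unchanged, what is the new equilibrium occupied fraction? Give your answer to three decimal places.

Balance c(1−p*) = e gives c = e/(1 − 0.90600) = 0.113/0.09400 = 1.20213.
New p* = 1 − e/c = 1 − 0.11300/0.50489 = 0.77619.

0.776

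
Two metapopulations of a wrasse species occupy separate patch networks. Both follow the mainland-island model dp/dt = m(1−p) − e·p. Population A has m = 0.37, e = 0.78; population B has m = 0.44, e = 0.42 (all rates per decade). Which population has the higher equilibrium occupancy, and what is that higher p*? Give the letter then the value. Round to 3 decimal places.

B, 0.512

A: p*_A = m/(m+e) = 0.37/1.1500 = 0.3217.
B: p*_B = 0.44/0.8600 = 0.5116.
B is higher at 0.5116.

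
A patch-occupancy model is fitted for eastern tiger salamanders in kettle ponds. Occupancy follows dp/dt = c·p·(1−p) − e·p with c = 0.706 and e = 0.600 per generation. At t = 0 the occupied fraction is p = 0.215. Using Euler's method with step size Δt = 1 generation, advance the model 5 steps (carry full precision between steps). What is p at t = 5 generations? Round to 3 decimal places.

0.181

Update rule: p ← p + [c·p·(1−p) − e·p]·Δt with Δt = 1.
p: 0.21500 → 0.20516  (Δp = -0.00984)
p: 0.20516 → 0.19719  (Δp = -0.00797)
p: 0.19719 → 0.19064  (Δp = -0.00655)
p: 0.19064 → 0.18519  (Δp = -0.00545)
p: 0.18519 → 0.18061  (Δp = -0.00458)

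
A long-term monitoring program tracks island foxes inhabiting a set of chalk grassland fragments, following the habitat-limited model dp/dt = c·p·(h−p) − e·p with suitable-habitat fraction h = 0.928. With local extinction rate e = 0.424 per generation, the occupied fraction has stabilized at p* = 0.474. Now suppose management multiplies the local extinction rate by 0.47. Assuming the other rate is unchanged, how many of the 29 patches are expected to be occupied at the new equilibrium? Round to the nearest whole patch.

21

Balance c(h−p*) = e gives c = e/(0.928 − 0.47400) = 0.424/0.45400 = 0.93392.
New p* = 0.928 − e/c = 0.928 − 0.19928/0.93392 = 0.71462.
Expected occupied = 29 × 0.71462 = 20.72 ≈ 21.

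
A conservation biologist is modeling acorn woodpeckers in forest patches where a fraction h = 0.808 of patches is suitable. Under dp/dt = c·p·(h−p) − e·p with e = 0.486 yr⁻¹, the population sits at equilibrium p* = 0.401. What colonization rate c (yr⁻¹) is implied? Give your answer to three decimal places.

1.194

At equilibrium c(h−p*) = e, so c = e/(h−p*).
c = 0.486/(0.808 − 0.401) = 0.486/0.4070 = 1.1941.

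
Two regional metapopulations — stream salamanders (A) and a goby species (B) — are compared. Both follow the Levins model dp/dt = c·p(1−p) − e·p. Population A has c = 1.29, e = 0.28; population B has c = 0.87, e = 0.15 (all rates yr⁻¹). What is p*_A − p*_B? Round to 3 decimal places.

A: p*_A = 1 − 0.28/1.29 = 0.7829.
B: p*_B = 1 − 0.15/0.87 = 0.8276.
p*_A − p*_B = 0.7829 − 0.8276 = -0.0446.

-0.045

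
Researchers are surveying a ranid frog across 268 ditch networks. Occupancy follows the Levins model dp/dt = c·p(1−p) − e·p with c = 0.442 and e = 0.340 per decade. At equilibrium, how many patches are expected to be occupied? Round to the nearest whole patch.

62

p* = 1 − e/c = 1 − 0.340/0.442 = 0.2308.
Expected occupied patches = N × p* = 268 × 0.2308 = 61.85 ≈ 62.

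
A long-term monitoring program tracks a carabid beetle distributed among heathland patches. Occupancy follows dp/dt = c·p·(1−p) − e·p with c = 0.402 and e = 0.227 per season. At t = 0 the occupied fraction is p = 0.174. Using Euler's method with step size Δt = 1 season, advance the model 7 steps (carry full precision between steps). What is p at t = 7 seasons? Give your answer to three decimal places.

Update rule: p ← p + [c·p·(1−p) − e·p]·Δt with Δt = 1.
p: 0.17400 → 0.19228  (Δp = +0.01828)
p: 0.19228 → 0.21107  (Δp = +0.01879)
p: 0.21107 → 0.23009  (Δp = +0.01903)
p: 0.23009 → 0.24908  (Δp = +0.01898)
p: 0.24908 → 0.26773  (Δp = +0.01865)
p: 0.26773 → 0.28576  (Δp = +0.01804)
p: 0.28576 → 0.30294  (Δp = +0.01718)

0.303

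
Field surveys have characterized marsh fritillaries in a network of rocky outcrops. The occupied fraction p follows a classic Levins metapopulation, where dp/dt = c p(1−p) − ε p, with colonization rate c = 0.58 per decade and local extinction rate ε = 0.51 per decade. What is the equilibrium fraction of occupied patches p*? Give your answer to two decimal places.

0.12

At equilibrium, colonization balances extinction: c·p*·(1−p*) = ε·p*.
So p* = 1 − ε/c = 1 − 0.51/0.58 = 1 − 0.8793 = 0.1207.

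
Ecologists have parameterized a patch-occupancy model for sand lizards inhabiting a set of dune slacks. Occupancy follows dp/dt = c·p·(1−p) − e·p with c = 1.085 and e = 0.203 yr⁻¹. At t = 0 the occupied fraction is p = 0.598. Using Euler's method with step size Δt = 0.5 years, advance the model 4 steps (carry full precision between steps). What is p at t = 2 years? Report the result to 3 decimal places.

0.780

Update rule: p ← p + [c·p·(1−p) − e·p]·Δt with Δt = 0.5.
t = 0.5: p = 0.59800 + (+0.06972) = 0.66772
t = 1: p = 0.66772 + (+0.05259) = 0.72031
t = 1.5: p = 0.72031 + (+0.03618) = 0.75649
t = 2: p = 0.75649 + (+0.02315) = 0.77964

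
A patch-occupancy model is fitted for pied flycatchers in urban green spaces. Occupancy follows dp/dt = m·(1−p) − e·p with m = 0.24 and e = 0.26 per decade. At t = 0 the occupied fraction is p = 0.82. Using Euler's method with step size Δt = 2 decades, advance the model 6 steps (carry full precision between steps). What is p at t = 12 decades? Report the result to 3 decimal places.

0.480

Update rule: p ← p + [m·(1−p) − e·p]·Δt with Δt = 2.
p: 0.82000 → 0.48000  (Δp = -0.34000)
p: 0.48000 → 0.48000  (Δp = +0.00000)
p: 0.48000 → 0.48000  (Δp = +0.00000)
p: 0.48000 → 0.48000  (Δp = +0.00000)
p: 0.48000 → 0.48000  (Δp = +0.00000)
p: 0.48000 → 0.48000  (Δp = +0.00000)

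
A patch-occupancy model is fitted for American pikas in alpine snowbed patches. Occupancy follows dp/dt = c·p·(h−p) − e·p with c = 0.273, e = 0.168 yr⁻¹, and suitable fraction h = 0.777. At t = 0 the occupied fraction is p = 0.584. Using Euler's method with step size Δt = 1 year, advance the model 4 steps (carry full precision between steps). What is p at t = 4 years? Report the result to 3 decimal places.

0.397

Update rule: p ← p + [c·p·(h−p) − e·p]·Δt with Δt = 1.
t = 1: p = 0.58400 + (-0.06734) = 0.51666
t = 2: p = 0.51666 + (-0.05008) = 0.46658
t = 3: p = 0.46658 + (-0.03885) = 0.42774
t = 4: p = 0.42774 + (-0.03108) = 0.39666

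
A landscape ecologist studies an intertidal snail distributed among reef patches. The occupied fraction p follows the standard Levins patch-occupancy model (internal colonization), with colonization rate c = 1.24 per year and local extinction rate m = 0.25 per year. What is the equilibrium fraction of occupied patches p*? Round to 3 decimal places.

Setting dp/dt = 0 and dividing through by p* gives c·(1−p*) = m.
So p* = 1 − m/c = 1 − 0.25/1.24 = 1 − 0.2016 = 0.7984.

0.798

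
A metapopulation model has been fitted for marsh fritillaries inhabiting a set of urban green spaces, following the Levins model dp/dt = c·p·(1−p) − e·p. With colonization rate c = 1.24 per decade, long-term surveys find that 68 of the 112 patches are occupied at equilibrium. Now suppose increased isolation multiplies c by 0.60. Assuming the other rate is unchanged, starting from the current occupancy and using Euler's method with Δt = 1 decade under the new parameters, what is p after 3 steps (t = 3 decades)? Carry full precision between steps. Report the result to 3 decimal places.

Observed p* = 68/112 = 0.60714.
Balance c(1−p*) = e gives e = 1.24×(1 − 0.60714) = 0.48714.
Starting from p₀ = 0.60714; update p ← p + (dp/dt)·Δt with the new parameters.
t = 1: p = 0.60714 + (-0.11831) = 0.48884
t = 2: p = 0.48884 + (-0.05223) = 0.43661
t = 3: p = 0.43661 + (-0.02968) = 0.40693

0.407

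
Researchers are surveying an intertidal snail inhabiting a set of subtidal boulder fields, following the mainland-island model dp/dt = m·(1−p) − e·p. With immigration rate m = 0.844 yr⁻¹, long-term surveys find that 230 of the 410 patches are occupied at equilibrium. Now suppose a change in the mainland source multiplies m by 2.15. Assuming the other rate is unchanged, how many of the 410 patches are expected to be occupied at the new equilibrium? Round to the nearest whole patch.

301

Observed p* = 230/410 = 0.56098.
Balance m(1−p*) = e·p* gives e = m(1−p*)/p* = 0.844×0.43902/0.56098 = 0.66051.
New p* = m/(m+e) = 1.81460/(1.81460+0.66051) = 0.73314.
Expected occupied = 410 × 0.73314 = 300.59 ≈ 301.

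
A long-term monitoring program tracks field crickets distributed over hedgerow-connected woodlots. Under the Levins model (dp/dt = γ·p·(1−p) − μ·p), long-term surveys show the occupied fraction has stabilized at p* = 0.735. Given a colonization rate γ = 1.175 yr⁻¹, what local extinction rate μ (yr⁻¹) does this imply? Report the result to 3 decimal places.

At equilibrium γ(1−p*) = μ.
μ = 1.175 × (1 − 0.735) = 1.175 × 0.2650 = 0.3114.

0.311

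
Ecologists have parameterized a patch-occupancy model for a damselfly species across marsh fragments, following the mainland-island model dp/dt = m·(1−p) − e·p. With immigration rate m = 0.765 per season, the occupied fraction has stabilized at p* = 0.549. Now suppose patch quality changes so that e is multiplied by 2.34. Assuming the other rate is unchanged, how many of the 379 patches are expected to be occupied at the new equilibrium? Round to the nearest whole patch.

130

Balance m(1−p*) = e·p* gives e = m(1−p*)/p* = 0.765×0.45100/0.54900 = 0.62844.
New p* = m/(m+e) = 0.76500/(0.76500+1.47055) = 0.34220.
Expected occupied = 379 × 0.34220 = 129.69 ≈ 130.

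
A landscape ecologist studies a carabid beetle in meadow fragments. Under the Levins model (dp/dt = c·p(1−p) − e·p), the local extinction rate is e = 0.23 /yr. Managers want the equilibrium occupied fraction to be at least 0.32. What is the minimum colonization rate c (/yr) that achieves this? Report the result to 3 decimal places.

p* = 1 − e/c ≥ 0.32 requires e/c ≤ 0.6800, i.e. c ≥ e/0.6800.
c_min = 0.23/0.6800 = 0.3382.

0.338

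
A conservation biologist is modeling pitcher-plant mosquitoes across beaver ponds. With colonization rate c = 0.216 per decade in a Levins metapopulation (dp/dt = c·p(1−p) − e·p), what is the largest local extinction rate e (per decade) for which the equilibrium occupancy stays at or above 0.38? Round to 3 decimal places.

0.134

1 − e/c ≥ 0.38 ⇒ e ≤ c(1 − 0.38) = 0.216 × 0.6200.
e_max = 0.1339.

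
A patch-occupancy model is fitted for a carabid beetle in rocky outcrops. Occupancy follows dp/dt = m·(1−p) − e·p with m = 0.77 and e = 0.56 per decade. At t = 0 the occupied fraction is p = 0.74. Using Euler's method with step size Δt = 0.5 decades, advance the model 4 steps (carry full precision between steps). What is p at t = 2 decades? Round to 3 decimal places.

0.581

Update rule: p ← p + [m·(1−p) − e·p]·Δt with Δt = 0.5.
t = 0.5: p = 0.74000 + (-0.10710) = 0.63290
t = 1: p = 0.63290 + (-0.03588) = 0.59702
t = 1.5: p = 0.59702 + (-0.01202) = 0.58500
t = 2: p = 0.58500 + (-0.00403) = 0.58098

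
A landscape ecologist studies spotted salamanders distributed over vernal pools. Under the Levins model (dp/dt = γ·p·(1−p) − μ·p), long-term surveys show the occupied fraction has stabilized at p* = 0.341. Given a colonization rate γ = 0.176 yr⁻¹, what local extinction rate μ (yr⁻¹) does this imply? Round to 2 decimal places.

At equilibrium γ(1−p*) = μ.
μ = 0.176 × (1 − 0.341) = 0.176 × 0.6590 = 0.1160.

0.12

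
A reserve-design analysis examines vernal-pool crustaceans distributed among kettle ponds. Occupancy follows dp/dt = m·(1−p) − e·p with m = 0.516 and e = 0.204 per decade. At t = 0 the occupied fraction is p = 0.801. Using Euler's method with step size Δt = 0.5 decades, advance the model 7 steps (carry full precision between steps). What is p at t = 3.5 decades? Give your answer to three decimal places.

Update rule: p ← p + [m·(1−p) − e·p]·Δt with Δt = 0.5.
step 1: Δp = -0.03036, p = 0.77064
step 2: Δp = -0.01943, p = 0.75121
step 3: Δp = -0.01244, p = 0.73877
step 4: Δp = -0.00796, p = 0.73082
step 5: Δp = -0.00509, p = 0.72572
step 6: Δp = -0.00326, p = 0.72246
step 7: Δp = -0.00209, p = 0.72038

0.720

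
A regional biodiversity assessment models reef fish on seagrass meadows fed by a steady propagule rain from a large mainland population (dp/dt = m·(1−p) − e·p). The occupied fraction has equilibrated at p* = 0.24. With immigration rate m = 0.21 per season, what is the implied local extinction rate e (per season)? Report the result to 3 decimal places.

0.665

At equilibrium m(1−p*) = e·p*, so e = m(1−p*)/p*.
e = 0.21 × 0.7600 / 0.24 = 0.6650.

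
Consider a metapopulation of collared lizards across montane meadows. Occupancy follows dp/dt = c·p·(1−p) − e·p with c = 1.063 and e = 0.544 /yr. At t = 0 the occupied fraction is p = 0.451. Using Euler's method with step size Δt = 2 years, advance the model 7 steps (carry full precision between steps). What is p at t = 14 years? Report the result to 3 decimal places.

0.488

Update rule: p ← p + [c·p·(1−p) − e·p]·Δt with Δt = 2.
p: 0.45100 → 0.48671  (Δp = +0.03571)
p: 0.48671 → 0.48829  (Δp = +0.00159)
p: 0.48829 → 0.48824  (Δp = -0.00006)
p: 0.48824 → 0.48824  (Δp = +0.00000)
p: 0.48824 → 0.48824  (Δp = -0.00000)
p: 0.48824 → 0.48824  (Δp = +0.00000)
p: 0.48824 → 0.48824  (Δp = -0.00000)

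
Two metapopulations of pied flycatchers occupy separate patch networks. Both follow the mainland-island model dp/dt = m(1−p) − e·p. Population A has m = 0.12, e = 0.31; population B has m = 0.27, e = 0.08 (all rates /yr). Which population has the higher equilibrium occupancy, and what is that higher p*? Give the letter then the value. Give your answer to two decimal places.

B, 0.77

A: p*_A = m/(m+e) = 0.12/0.4300 = 0.2791.
B: p*_B = 0.27/0.3500 = 0.7714.
B is higher at 0.7714.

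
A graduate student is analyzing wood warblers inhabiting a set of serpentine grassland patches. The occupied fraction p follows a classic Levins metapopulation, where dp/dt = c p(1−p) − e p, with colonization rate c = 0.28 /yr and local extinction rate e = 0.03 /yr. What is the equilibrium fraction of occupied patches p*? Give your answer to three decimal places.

0.893

At equilibrium, colonization balances extinction: c·p*·(1−p*) = e·p*.
So p* = 1 − e/c = 1 − 0.03/0.28 = 1 − 0.1071 = 0.8929.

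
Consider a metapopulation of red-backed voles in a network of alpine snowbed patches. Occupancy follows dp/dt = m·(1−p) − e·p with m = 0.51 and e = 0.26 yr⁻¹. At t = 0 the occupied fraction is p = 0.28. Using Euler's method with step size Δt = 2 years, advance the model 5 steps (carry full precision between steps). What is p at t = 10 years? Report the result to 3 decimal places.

Update rule: p ← p + [m·(1−p) − e·p]·Δt with Δt = 2.
t = 2: p = 0.28000 + (+0.58880) = 0.86880
t = 4: p = 0.86880 + (-0.31795) = 0.55085
t = 6: p = 0.55085 + (+0.17169) = 0.72254
t = 8: p = 0.72254 + (-0.09271) = 0.62983
t = 10: p = 0.62983 + (+0.05007) = 0.67989

0.680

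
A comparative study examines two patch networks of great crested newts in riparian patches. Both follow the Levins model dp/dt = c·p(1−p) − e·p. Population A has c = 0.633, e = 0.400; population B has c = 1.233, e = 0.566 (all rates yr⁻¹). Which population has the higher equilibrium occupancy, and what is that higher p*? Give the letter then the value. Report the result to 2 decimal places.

A: p*_A = 1 − 0.400/0.633 = 0.3681.
B: p*_B = 1 − 0.566/1.233 = 0.5410.
B is higher at 0.5410.

B, 0.54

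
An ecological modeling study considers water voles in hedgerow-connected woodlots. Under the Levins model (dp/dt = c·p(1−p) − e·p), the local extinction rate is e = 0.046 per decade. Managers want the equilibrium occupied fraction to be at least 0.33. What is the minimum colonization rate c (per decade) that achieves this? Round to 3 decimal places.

p* = 1 − e/c ≥ 0.33 requires e/c ≤ 0.6700, i.e. c ≥ e/0.6700.
c_min = 0.046/0.6700 = 0.0687.

0.069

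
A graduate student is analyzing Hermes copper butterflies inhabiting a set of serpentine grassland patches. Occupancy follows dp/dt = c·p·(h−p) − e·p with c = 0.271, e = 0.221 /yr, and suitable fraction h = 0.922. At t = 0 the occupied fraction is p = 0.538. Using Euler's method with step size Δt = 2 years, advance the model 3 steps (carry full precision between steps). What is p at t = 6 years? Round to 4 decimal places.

Update rule: p ← p + [c·p·(h−p) − e·p]·Δt with Δt = 2.
p: 0.53800 → 0.41218  (Δp = -0.12582)
p: 0.41218 → 0.34389  (Δp = -0.06829)
p: 0.34389 → 0.29964  (Δp = -0.04425)

0.2996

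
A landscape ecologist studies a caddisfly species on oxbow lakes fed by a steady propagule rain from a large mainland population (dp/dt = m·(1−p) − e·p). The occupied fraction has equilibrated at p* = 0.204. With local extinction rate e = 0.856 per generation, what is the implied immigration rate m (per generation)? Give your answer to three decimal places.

0.219

At equilibrium m(1−p*) = e·p*, so m = e·p*/(1−p*).
m = 0.856 × 0.204 / 0.7960 = 0.1746/0.7960 = 0.2194.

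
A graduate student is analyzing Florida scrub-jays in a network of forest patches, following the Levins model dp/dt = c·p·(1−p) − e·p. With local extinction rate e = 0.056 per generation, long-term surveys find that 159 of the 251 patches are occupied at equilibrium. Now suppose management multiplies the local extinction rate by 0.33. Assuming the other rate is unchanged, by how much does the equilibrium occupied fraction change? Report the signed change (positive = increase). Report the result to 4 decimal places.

Observed p* = 159/251 = 0.63347.
Balance c(1−p*) = e gives c = e/(1 − 0.63347) = 0.056/0.36653 = 0.15278.
New p* = 1 − e/c = 1 − 0.01848/0.15278 = 0.87904.
Δp* = 0.87904 − 0.63347 = +0.24557.

0.2456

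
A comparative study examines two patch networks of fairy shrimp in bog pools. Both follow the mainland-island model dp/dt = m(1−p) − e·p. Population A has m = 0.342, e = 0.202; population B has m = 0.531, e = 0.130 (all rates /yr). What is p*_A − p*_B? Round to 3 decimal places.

-0.175

A: p*_A = m/(m+e) = 0.342/0.5440 = 0.6287.
B: p*_B = 0.531/0.6610 = 0.8033.
p*_A − p*_B = 0.6287 − 0.8033 = -0.1747.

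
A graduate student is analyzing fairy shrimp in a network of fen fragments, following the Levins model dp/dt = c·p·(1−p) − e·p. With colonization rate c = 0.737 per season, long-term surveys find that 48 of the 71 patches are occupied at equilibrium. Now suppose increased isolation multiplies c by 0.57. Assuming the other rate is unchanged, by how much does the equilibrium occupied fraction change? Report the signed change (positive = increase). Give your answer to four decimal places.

-0.2444

Observed p* = 48/71 = 0.67606.
Balance c(1−p*) = e gives e = 0.737×(1 − 0.67606) = 0.23874.
New p* = 1 − e/c = 1 − 0.23874/0.42009 = 0.43169.
Δp* = 0.43169 − 0.67606 = -0.24437.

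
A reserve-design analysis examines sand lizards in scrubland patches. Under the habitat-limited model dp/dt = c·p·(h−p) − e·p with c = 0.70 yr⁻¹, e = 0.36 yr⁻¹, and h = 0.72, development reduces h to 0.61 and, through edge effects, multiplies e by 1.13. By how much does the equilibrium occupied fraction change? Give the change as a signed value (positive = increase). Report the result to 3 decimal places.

Before: p* = h − e/c = 0.72 − 0.36/0.70 = 0.72 − 0.5143 = 0.2057.
After: c = 0.7, e = 0.4068, h = 0.61; p* = 0.61 − 0.4068/0.7 = 0.0289.
Δp* = 0.0289 − 0.2057 = -0.1769.

-0.177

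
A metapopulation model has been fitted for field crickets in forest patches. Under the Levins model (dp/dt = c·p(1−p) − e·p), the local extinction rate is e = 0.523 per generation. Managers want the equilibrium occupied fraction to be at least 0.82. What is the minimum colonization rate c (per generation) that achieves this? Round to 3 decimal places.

2.906

p* = 1 − e/c ≥ 0.82 requires e/c ≤ 0.1800, i.e. c ≥ e/0.1800.
c_min = 0.523/0.1800 = 2.9056.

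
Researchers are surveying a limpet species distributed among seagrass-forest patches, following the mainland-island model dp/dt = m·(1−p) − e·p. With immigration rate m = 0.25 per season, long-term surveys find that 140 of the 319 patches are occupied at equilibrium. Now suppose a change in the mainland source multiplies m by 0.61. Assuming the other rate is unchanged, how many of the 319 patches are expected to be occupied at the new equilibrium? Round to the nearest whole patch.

Observed p* = 140/319 = 0.43887.
Balance m(1−p*) = e·p* gives e = m(1−p*)/p* = 0.25×0.56113/0.43887 = 0.31964.
New p* = m/(m+e) = 0.15250/(0.15250+0.31964) = 0.32300.
Expected occupied = 319 × 0.32300 = 103.04 ≈ 103.

103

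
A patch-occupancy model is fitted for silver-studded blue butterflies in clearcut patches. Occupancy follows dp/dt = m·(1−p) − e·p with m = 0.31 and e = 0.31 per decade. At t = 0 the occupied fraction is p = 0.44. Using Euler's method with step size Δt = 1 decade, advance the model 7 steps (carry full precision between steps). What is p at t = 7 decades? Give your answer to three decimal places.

Update rule: p ← p + [m·(1−p) − e·p]·Δt with Δt = 1.
p: 0.44000 → 0.47720  (Δp = +0.03720)
p: 0.47720 → 0.49134  (Δp = +0.01414)
p: 0.49134 → 0.49671  (Δp = +0.00537)
p: 0.49671 → 0.49875  (Δp = +0.00204)
p: 0.49875 → 0.49952  (Δp = +0.00078)
p: 0.49952 → 0.49982  (Δp = +0.00029)
p: 0.49982 → 0.49993  (Δp = +0.00011)

0.500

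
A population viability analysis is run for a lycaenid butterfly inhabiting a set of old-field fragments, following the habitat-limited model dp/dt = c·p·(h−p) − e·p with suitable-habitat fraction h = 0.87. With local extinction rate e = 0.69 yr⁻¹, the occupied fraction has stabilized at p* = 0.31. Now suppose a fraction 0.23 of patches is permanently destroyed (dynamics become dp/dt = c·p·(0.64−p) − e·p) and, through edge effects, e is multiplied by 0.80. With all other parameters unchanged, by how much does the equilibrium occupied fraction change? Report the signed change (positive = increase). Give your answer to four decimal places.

Balance c(h−p*) = e gives c = e/(0.87 − 0.31000) = 0.69/0.56000 = 1.23214.
New p* = 0.64 − e/c = 0.64 − 0.55200/1.23214 = 0.19200.
Δp* = 0.19200 − 0.31000 = -0.11800.

-0.1180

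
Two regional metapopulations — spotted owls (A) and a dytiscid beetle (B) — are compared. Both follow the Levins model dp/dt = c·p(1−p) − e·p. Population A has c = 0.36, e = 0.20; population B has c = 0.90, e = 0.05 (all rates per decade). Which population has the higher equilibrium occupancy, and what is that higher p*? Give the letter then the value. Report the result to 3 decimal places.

A: p*_A = 1 − 0.20/0.36 = 0.4444.
B: p*_B = 1 − 0.05/0.90 = 0.9444.
B is higher at 0.9444.

B, 0.944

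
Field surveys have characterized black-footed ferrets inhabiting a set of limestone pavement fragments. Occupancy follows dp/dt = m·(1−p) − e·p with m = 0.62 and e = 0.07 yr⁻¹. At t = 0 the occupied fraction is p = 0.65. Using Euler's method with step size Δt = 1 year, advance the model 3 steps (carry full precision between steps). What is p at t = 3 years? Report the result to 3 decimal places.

0.891

Update rule: p ← p + [m·(1−p) − e·p]·Δt with Δt = 1.
t = 1: p = 0.65000 + (+0.17150) = 0.82150
t = 2: p = 0.82150 + (+0.05316) = 0.87467
t = 3: p = 0.87467 + (+0.01648) = 0.89115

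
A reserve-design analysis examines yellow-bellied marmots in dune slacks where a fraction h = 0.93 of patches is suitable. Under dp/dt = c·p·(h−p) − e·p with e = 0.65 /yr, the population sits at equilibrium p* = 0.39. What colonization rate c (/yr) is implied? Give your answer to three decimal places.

At equilibrium c(h−p*) = e, so c = e/(h−p*).
c = 0.65/(0.93 − 0.39) = 0.65/0.5400 = 1.2037.

1.204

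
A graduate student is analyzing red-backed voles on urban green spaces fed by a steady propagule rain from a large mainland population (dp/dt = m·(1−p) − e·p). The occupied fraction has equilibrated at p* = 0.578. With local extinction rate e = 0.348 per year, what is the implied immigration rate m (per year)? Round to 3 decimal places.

At equilibrium m(1−p*) = e·p*, so m = e·p*/(1−p*).
m = 0.348 × 0.578 / 0.4220 = 0.2011/0.4220 = 0.4766.

0.477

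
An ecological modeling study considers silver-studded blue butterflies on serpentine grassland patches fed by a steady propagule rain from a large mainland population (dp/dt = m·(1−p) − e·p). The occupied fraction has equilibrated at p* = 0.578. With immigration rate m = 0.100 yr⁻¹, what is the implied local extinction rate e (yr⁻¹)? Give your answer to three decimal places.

0.073

At equilibrium m(1−p*) = e·p*, so e = m(1−p*)/p*.
e = 0.100 × 0.4220 / 0.578 = 0.0730.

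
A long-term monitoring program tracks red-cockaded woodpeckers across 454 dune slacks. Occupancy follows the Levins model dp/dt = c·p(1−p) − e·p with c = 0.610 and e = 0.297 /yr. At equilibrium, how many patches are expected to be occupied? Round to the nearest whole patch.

p* = 1 − e/c = 1 − 0.297/0.610 = 0.5131.
Expected occupied patches = N × p* = 454 × 0.5131 = 232.95 ≈ 233.

233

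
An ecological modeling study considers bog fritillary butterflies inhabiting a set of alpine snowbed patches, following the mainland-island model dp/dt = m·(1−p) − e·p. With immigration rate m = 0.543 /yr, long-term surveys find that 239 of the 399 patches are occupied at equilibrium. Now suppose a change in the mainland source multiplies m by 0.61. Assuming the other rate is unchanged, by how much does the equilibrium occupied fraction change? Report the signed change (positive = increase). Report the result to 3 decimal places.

Observed p* = 239/399 = 0.59900.
Balance m(1−p*) = e·p* gives e = m(1−p*)/p* = 0.543×0.40100/0.59900 = 0.36351.
New p* = m/(m+e) = 0.33123/(0.33123+0.36351) = 0.47677.
Δp* = 0.47677 − 0.59900 = -0.12223.

-0.122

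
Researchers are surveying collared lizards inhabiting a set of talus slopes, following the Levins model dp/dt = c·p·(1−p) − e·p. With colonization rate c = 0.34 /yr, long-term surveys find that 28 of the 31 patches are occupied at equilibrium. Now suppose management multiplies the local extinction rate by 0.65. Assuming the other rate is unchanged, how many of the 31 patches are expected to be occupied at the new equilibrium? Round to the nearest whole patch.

Observed p* = 28/31 = 0.90323.
Balance c(1−p*) = e gives e = 0.34×(1 − 0.90323) = 0.03290.
New p* = 1 − e/c = 1 − 0.02139/0.34000 = 0.93709.
Expected occupied = 31 × 0.93709 = 29.05 ≈ 29.

29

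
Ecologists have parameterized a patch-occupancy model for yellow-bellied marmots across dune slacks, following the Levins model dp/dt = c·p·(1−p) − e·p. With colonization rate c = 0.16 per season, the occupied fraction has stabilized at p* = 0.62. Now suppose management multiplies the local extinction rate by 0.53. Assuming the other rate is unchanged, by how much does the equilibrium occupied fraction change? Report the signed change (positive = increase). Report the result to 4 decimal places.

0.1786

Balance c(1−p*) = e gives e = 0.16×(1 − 0.62000) = 0.06080.
New p* = 1 − e/c = 1 − 0.03222/0.16000 = 0.79863.
Δp* = 0.79863 − 0.62000 = +0.17863.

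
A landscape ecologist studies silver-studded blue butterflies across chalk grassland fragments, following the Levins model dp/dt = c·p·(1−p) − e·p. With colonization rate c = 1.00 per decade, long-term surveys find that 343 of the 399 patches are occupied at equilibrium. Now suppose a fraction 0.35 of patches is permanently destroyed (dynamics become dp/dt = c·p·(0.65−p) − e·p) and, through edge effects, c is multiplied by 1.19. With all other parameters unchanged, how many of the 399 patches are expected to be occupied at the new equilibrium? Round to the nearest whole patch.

212

Observed p* = 343/399 = 0.85965.
Balance c(1−p*) = e gives e = 1.00×(1 − 0.85965) = 0.14035.
New p* = 0.65 − e/c = 0.65 − 0.14035/1.19000 = 0.53206.
Expected occupied = 399 × 0.53206 = 212.29 ≈ 212.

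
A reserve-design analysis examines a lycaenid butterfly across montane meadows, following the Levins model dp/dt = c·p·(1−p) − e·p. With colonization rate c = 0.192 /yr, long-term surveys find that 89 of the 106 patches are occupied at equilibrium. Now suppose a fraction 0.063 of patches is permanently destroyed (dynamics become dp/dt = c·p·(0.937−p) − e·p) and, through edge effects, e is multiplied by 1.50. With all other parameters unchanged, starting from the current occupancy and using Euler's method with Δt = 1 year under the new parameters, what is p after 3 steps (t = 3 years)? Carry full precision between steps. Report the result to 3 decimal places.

Observed p* = 89/106 = 0.83962.
Balance c(1−p*) = e gives e = 0.192×(1 − 0.83962) = 0.03079.
Starting from p₀ = 0.83962; update p ← p + (dp/dt)·Δt with the new parameters.
  1  |  dp/dt·Δt = -0.023083  |  p_1 = 0.816540
  2  |  dp/dt·Δt = -0.018830  |  p_2 = 0.797710
  3  |  dp/dt·Δt = -0.015511  |  p_3 = 0.782198

0.782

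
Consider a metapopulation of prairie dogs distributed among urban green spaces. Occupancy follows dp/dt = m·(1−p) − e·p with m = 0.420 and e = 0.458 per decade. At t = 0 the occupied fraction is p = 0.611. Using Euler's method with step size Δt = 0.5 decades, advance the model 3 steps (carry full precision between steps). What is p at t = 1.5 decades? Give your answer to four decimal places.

Update rule: p ← p + [m·(1−p) − e·p]·Δt with Δt = 0.5.
t = 0.5: p = 0.61100 + (-0.05823) = 0.55277
t = 1: p = 0.55277 + (-0.03267) = 0.52010
t = 1.5: p = 0.52010 + (-0.01833) = 0.50178

0.5018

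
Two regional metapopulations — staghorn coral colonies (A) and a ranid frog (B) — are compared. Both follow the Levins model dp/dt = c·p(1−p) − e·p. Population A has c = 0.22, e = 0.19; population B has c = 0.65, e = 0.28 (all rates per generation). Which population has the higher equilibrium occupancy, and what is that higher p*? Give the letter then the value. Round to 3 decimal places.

B, 0.569

A: p*_A = 1 − 0.19/0.22 = 0.1364.
B: p*_B = 1 − 0.28/0.65 = 0.5692.
B is higher at 0.5692.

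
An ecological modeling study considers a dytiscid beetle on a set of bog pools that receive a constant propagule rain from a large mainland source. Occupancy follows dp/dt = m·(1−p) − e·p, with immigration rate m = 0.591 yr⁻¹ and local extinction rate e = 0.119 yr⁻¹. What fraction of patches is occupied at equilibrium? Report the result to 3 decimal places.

Setting dp/dt = 0: m − m·p* = e·p*, so m = (m+e)·p*.
p* = m/(m+e) = 0.591/(0.591+0.119) = 0.591/0.7100 = 0.8324.

0.832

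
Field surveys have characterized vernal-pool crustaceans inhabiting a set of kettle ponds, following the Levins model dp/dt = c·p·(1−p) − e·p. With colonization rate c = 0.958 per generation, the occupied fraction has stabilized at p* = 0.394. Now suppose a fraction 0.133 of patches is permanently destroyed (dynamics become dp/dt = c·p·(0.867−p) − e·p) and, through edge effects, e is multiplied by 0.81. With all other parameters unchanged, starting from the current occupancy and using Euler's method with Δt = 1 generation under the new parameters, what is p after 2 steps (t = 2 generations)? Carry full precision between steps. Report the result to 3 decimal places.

0.383

Balance c(1−p*) = e gives e = 0.958×(1 − 0.39400) = 0.58055.
Starting from p₀ = 0.39400; update p ← p + (dp/dt)·Δt with the new parameters.
step 1: Δp = -0.00674, p = 0.38726
step 2: Δp = -0.00412, p = 0.38313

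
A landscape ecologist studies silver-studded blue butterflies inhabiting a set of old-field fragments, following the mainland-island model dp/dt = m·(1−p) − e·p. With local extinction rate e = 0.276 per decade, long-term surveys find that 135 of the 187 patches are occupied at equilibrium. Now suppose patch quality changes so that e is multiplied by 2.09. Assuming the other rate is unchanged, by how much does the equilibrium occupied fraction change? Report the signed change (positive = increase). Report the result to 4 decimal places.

-0.1679

Observed p* = 135/187 = 0.72193.
Balance m(1−p*) = e·p* gives m = e·p*/(1−p*) = 0.276×0.72193/0.27807 = 0.71656.
New p* = m/(m+e) = 0.71656/(0.71656+0.57684) = 0.55401.
Δp* = 0.55401 − 0.72193 = -0.16792.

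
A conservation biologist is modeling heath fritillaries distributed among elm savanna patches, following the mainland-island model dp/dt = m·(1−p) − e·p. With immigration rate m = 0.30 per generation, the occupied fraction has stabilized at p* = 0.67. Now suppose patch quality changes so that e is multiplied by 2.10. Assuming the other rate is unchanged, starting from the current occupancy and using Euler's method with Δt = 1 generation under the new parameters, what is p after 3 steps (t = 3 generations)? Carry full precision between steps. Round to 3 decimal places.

0.502

Balance m(1−p*) = e·p* gives e = m(1−p*)/p* = 0.30×0.33000/0.67000 = 0.14776.
Starting from p₀ = 0.67000; update p ← p + (dp/dt)·Δt with the new parameters.
step 1: Δp = -0.10890, p = 0.56110
step 2: Δp = -0.04244, p = 0.51866
step 3: Δp = -0.01654, p = 0.50212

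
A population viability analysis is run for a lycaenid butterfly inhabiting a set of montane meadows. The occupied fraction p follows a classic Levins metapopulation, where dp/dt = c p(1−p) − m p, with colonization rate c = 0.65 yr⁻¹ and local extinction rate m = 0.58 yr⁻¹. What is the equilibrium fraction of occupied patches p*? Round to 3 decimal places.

0.108

Setting dp/dt = 0 and dividing through by p* gives c·(1−p*) = m.
So p* = 1 − m/c = 1 − 0.58/0.65 = 1 − 0.8923 = 0.1077.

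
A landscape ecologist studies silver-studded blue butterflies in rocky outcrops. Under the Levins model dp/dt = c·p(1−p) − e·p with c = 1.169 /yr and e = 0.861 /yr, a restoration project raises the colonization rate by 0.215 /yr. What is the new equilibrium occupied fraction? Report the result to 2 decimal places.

0.38

Before: p* = 1 − 0.861/1.169 = 0.2635.
After the change, c = 1.384, e = 0.861, so p* = 1 − 0.861/1.384 = 0.3779.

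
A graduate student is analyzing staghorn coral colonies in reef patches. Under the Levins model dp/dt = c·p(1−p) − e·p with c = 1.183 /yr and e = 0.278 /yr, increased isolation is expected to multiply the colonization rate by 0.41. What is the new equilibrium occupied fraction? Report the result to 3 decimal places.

0.427

Before: p* = 1 − 0.278/1.183 = 0.7650.
After the change, c = 0.48503, e = 0.278, so p* = 1 − 0.278/0.48503 = 0.4268.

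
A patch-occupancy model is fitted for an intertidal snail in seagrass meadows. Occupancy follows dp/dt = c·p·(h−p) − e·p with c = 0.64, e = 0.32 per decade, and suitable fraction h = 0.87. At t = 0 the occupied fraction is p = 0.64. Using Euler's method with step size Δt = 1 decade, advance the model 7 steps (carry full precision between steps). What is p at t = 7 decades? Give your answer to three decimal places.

0.391

Update rule: p ← p + [c·p·(h−p) − e·p]·Δt with Δt = 1.
step 1: Δp = -0.11059, p = 0.52941
step 2: Δp = -0.05401, p = 0.47540
step 3: Δp = -0.03207, p = 0.44333
step 4: Δp = -0.02081, p = 0.42252
step 5: Δp = -0.01420, p = 0.40832
step 6: Δp = -0.01001, p = 0.39831
step 7: Δp = -0.00722, p = 0.39109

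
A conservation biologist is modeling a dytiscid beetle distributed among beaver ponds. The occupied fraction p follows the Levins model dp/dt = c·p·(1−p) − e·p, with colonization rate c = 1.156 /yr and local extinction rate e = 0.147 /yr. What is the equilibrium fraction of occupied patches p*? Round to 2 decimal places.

0.87

Setting dp/dt = 0 and dividing through by p* gives c·(1−p*) = e.
So p* = 1 − e/c = 1 − 0.147/1.156 = 1 − 0.1272 = 0.8728.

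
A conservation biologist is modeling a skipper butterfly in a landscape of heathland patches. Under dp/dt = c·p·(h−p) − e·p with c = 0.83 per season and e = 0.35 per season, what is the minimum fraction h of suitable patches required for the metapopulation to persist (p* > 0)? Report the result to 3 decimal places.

0.422

p* = h − e/c is positive only when h > e/c.
h_min = e/c = 0.35/0.83 = 0.4217.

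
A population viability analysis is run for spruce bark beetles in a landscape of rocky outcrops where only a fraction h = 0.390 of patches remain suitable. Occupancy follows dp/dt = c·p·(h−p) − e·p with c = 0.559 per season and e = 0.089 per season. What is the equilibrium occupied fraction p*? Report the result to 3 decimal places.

0.231

Setting dp/dt = 0 and dividing by p* gives c·(h−p*) = e.
So p* = h − e/c = 0.390 − 0.089/0.559 = 0.390 − 0.1592 = 0.2308.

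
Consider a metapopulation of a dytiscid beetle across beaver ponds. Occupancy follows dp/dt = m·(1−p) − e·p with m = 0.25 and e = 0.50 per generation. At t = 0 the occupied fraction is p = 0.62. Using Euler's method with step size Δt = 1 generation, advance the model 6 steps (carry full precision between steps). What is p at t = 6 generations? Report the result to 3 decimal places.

Update rule: p ← p + [m·(1−p) − e·p]·Δt with Δt = 1.
p: 0.62000 → 0.40500  (Δp = -0.21500)
p: 0.40500 → 0.35125  (Δp = -0.05375)
p: 0.35125 → 0.33781  (Δp = -0.01344)
p: 0.33781 → 0.33445  (Δp = -0.00336)
p: 0.33445 → 0.33361  (Δp = -0.00084)
p: 0.33361 → 0.33340  (Δp = -0.00021)

0.333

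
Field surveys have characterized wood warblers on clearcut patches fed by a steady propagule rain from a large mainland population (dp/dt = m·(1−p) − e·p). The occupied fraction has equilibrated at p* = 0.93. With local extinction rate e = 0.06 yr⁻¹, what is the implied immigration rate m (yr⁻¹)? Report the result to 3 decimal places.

0.797

At equilibrium m(1−p*) = e·p*, so m = e·p*/(1−p*).
m = 0.06 × 0.93 / 0.0700 = 0.0558/0.0700 = 0.7971.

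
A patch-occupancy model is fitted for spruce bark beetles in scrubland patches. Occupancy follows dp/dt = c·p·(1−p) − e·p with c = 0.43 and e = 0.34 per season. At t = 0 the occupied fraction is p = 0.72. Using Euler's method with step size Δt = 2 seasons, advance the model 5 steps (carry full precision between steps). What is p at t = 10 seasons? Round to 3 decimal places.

Update rule: p ← p + [c·p·(1−p) − e·p]·Δt with Δt = 2.
  1  |  dp/dt·Δt = -0.316224  |  p_1 = 0.403776
  2  |  dp/dt·Δt = -0.067530  |  p_2 = 0.336246
  3  |  dp/dt·Δt = -0.036708  |  p_3 = 0.299537
  4  |  dp/dt·Δt = -0.023245  |  p_4 = 0.276293
  5  |  dp/dt·Δt = -0.015918  |  p_5 = 0.260375

0.260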